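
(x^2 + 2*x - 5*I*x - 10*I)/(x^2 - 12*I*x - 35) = (x + 2)/(x - 7*I)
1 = 1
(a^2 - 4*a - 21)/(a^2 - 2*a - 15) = (a - 7)/(a - 5)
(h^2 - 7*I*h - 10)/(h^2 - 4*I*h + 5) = (h - 2*I)/(h + I)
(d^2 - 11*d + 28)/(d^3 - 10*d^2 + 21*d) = (d - 4)/(d*(d - 3))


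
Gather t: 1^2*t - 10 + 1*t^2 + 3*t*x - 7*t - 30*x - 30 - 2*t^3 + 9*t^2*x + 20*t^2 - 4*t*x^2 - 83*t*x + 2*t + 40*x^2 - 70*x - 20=-2*t^3 + t^2*(9*x + 21) + t*(-4*x^2 - 80*x - 4) + 40*x^2 - 100*x - 60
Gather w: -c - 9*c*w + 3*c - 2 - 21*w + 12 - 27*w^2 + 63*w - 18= 2*c - 27*w^2 + w*(42 - 9*c) - 8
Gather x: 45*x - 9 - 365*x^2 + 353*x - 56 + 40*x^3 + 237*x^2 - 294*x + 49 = 40*x^3 - 128*x^2 + 104*x - 16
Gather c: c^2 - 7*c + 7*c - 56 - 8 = c^2 - 64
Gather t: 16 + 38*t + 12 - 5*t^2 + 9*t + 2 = -5*t^2 + 47*t + 30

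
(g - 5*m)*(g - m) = g^2 - 6*g*m + 5*m^2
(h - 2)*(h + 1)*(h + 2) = h^3 + h^2 - 4*h - 4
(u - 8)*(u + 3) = u^2 - 5*u - 24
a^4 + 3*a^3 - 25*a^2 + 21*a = a*(a - 3)*(a - 1)*(a + 7)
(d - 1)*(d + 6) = d^2 + 5*d - 6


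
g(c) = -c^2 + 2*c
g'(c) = 2 - 2*c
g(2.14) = -0.30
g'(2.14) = -2.28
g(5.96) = -23.60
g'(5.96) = -9.92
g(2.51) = -1.28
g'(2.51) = -3.02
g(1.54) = 0.71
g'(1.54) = -1.08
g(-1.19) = -3.80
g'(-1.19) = 4.38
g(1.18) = 0.97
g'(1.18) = -0.36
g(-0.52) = -1.31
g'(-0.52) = 3.04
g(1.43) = 0.82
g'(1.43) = -0.86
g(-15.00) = -255.00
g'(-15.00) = 32.00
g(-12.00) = -168.00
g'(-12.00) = 26.00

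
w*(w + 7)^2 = w^3 + 14*w^2 + 49*w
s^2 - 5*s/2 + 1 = (s - 2)*(s - 1/2)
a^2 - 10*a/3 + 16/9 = (a - 8/3)*(a - 2/3)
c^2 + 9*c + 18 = (c + 3)*(c + 6)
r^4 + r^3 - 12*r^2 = r^2*(r - 3)*(r + 4)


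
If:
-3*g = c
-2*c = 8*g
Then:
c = 0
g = 0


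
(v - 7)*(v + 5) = v^2 - 2*v - 35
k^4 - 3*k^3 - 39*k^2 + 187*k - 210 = (k - 5)*(k - 3)*(k - 2)*(k + 7)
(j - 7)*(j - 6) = j^2 - 13*j + 42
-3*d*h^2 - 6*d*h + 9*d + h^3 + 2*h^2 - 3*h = (-3*d + h)*(h - 1)*(h + 3)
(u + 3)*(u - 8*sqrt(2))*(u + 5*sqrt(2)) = u^3 - 3*sqrt(2)*u^2 + 3*u^2 - 80*u - 9*sqrt(2)*u - 240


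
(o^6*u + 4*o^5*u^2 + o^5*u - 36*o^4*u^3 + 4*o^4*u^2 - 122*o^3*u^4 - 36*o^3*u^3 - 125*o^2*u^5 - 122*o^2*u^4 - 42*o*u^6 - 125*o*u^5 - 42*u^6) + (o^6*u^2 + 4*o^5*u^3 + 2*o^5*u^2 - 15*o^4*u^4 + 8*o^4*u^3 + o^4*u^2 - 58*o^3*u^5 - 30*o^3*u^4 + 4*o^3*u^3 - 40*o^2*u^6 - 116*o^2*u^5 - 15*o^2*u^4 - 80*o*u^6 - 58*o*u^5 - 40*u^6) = o^6*u^2 + o^6*u + 4*o^5*u^3 + 6*o^5*u^2 + o^5*u - 15*o^4*u^4 - 28*o^4*u^3 + 5*o^4*u^2 - 58*o^3*u^5 - 152*o^3*u^4 - 32*o^3*u^3 - 40*o^2*u^6 - 241*o^2*u^5 - 137*o^2*u^4 - 122*o*u^6 - 183*o*u^5 - 82*u^6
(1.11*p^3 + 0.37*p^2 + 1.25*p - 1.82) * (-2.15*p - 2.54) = -2.3865*p^4 - 3.6149*p^3 - 3.6273*p^2 + 0.738*p + 4.6228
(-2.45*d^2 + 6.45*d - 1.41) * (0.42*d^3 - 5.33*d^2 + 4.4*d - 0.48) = -1.029*d^5 + 15.7675*d^4 - 45.7507*d^3 + 37.0713*d^2 - 9.3*d + 0.6768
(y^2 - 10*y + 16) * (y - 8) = y^3 - 18*y^2 + 96*y - 128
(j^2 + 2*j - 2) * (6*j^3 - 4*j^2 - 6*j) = 6*j^5 + 8*j^4 - 26*j^3 - 4*j^2 + 12*j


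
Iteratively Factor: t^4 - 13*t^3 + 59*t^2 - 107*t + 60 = (t - 4)*(t^3 - 9*t^2 + 23*t - 15) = (t - 4)*(t - 1)*(t^2 - 8*t + 15) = (t - 5)*(t - 4)*(t - 1)*(t - 3)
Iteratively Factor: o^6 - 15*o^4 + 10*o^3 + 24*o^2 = (o - 2)*(o^5 + 2*o^4 - 11*o^3 - 12*o^2) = o*(o - 2)*(o^4 + 2*o^3 - 11*o^2 - 12*o) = o*(o - 2)*(o + 1)*(o^3 + o^2 - 12*o) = o*(o - 3)*(o - 2)*(o + 1)*(o^2 + 4*o) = o^2*(o - 3)*(o - 2)*(o + 1)*(o + 4)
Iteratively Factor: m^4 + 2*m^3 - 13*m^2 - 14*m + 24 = (m - 3)*(m^3 + 5*m^2 + 2*m - 8) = (m - 3)*(m - 1)*(m^2 + 6*m + 8) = (m - 3)*(m - 1)*(m + 4)*(m + 2)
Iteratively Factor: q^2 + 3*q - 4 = (q - 1)*(q + 4)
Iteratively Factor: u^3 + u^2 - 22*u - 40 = (u + 2)*(u^2 - u - 20) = (u - 5)*(u + 2)*(u + 4)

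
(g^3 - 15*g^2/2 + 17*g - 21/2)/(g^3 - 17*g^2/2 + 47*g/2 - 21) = (g - 1)/(g - 2)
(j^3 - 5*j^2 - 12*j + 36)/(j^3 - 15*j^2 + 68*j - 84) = (j + 3)/(j - 7)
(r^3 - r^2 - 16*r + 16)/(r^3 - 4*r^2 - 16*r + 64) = (r - 1)/(r - 4)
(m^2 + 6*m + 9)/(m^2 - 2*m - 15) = (m + 3)/(m - 5)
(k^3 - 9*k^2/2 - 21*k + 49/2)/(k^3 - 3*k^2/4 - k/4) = 2*(2*k^2 - 7*k - 49)/(k*(4*k + 1))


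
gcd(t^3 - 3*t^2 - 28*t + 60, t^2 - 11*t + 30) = t - 6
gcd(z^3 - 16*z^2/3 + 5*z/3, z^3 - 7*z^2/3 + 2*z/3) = z^2 - z/3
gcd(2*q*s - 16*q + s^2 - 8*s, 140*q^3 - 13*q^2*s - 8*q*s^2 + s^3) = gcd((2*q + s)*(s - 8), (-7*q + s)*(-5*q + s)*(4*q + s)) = 1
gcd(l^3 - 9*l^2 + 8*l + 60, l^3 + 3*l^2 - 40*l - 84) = l^2 - 4*l - 12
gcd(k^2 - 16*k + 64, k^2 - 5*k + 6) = 1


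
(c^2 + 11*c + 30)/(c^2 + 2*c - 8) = (c^2 + 11*c + 30)/(c^2 + 2*c - 8)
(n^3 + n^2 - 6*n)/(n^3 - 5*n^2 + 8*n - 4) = n*(n + 3)/(n^2 - 3*n + 2)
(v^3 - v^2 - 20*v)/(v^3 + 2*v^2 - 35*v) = (v + 4)/(v + 7)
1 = 1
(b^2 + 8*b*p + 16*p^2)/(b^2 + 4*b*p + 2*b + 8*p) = (b + 4*p)/(b + 2)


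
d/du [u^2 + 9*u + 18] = 2*u + 9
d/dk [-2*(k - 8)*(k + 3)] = 10 - 4*k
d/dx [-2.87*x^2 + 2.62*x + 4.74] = 2.62 - 5.74*x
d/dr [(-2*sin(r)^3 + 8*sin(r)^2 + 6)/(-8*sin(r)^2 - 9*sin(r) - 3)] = 2*(8*sin(r)^4 + 18*sin(r)^3 - 27*sin(r)^2 + 24*sin(r) + 27)*cos(r)/(8*sin(r)^2 + 9*sin(r) + 3)^2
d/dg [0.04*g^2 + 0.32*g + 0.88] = 0.08*g + 0.32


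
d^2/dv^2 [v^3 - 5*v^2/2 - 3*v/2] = 6*v - 5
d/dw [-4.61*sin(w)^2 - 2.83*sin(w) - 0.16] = -(9.22*sin(w) + 2.83)*cos(w)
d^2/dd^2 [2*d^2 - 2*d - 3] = 4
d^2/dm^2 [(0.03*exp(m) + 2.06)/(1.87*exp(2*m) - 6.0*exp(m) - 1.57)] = (0.104907*exp(4*m) + 29.151056*exp(3*m) - 68.811138*exp(2*m) + 98.069216*exp(m) - 19.331253)*exp(m)/(6.539203*exp(6*m) - 62.9442*exp(5*m) + 185.489601*exp(4*m) - 110.3076*exp(3*m) - 155.731911*exp(2*m) - 44.3682*exp(m) - 3.869893)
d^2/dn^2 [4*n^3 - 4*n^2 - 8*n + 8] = 24*n - 8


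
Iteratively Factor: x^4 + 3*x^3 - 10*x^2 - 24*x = (x - 3)*(x^3 + 6*x^2 + 8*x) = (x - 3)*(x + 4)*(x^2 + 2*x) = x*(x - 3)*(x + 4)*(x + 2)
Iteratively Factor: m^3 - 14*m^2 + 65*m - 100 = (m - 4)*(m^2 - 10*m + 25) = (m - 5)*(m - 4)*(m - 5)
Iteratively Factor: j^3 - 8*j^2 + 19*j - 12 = (j - 3)*(j^2 - 5*j + 4) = (j - 3)*(j - 1)*(j - 4)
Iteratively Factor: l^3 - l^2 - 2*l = (l - 2)*(l^2 + l) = l*(l - 2)*(l + 1)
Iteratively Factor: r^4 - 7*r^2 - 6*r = (r + 2)*(r^3 - 2*r^2 - 3*r) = (r - 3)*(r + 2)*(r^2 + r) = (r - 3)*(r + 1)*(r + 2)*(r)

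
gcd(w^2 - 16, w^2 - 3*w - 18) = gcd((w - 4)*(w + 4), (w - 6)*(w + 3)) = 1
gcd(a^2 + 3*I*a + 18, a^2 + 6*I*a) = a + 6*I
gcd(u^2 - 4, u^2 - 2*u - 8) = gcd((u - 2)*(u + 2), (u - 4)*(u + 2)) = u + 2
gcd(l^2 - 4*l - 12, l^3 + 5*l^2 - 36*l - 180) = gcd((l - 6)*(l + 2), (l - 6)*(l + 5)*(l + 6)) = l - 6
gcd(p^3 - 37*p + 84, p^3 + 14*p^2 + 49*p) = p + 7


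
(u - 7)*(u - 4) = u^2 - 11*u + 28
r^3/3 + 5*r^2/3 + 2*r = r*(r/3 + 1)*(r + 2)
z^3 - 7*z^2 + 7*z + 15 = (z - 5)*(z - 3)*(z + 1)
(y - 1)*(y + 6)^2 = y^3 + 11*y^2 + 24*y - 36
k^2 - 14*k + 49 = (k - 7)^2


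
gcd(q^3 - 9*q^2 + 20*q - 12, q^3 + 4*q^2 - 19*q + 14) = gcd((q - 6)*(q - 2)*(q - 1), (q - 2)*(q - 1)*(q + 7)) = q^2 - 3*q + 2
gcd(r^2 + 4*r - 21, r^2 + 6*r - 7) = r + 7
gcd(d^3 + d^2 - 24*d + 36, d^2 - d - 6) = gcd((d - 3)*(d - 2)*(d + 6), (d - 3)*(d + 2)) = d - 3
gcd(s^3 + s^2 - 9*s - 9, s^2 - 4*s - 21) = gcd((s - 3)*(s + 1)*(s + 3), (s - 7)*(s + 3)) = s + 3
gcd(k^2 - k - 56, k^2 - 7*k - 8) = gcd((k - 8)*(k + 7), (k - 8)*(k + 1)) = k - 8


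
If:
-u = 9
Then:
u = -9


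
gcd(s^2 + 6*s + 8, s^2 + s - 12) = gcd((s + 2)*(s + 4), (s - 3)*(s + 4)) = s + 4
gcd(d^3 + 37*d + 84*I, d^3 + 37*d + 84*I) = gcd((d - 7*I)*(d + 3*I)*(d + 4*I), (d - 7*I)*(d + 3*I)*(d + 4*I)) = d^3 + 37*d + 84*I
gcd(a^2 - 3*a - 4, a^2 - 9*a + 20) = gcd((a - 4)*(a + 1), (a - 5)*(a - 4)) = a - 4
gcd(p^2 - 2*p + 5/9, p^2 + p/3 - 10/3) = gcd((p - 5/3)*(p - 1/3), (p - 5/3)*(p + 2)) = p - 5/3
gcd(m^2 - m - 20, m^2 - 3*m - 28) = m + 4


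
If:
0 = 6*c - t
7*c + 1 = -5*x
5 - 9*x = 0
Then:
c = -34/63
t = -68/21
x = 5/9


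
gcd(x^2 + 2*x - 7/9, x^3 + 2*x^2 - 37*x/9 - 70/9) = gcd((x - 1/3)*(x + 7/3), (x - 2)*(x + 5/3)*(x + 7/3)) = x + 7/3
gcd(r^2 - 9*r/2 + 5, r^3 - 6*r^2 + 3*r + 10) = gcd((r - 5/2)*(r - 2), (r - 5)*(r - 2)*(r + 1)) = r - 2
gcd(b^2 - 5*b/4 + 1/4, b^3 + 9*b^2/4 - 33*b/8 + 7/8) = b^2 - 5*b/4 + 1/4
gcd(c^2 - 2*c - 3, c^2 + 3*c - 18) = c - 3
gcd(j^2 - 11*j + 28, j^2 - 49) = j - 7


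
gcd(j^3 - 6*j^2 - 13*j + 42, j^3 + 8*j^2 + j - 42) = j^2 + j - 6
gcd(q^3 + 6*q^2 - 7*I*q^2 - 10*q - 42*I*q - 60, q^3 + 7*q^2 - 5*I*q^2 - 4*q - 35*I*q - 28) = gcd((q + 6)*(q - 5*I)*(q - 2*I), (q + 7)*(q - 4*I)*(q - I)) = 1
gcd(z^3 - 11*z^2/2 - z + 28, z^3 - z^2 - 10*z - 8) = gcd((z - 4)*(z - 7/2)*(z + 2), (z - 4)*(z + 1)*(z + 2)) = z^2 - 2*z - 8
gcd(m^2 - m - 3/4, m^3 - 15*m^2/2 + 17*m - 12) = m - 3/2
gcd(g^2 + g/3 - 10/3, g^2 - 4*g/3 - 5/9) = g - 5/3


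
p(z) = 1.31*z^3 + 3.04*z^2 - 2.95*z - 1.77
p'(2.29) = 31.58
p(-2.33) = 5.04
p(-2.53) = 3.94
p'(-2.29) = 3.74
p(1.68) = 8.07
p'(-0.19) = -3.96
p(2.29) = 23.15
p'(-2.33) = 4.22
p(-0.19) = -1.11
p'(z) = 3.93*z^2 + 6.08*z - 2.95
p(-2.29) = 5.20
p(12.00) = 2664.27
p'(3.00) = 50.66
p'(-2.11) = 1.72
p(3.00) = 52.11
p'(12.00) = 635.93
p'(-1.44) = -3.56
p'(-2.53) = 6.82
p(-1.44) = 4.87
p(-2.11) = 5.68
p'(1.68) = 18.36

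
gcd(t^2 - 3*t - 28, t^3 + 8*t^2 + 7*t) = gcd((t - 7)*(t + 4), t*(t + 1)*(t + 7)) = 1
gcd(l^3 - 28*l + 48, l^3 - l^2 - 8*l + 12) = l - 2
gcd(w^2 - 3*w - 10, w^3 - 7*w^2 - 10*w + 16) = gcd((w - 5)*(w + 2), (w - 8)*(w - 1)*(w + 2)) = w + 2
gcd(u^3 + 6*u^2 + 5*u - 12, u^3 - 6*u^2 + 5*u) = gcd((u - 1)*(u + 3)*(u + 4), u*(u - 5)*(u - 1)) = u - 1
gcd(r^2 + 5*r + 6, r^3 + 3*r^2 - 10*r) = 1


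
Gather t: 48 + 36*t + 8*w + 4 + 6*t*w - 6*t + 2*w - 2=t*(6*w + 30) + 10*w + 50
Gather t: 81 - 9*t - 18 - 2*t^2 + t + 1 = -2*t^2 - 8*t + 64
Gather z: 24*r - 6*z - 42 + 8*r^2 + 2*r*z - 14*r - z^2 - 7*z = 8*r^2 + 10*r - z^2 + z*(2*r - 13) - 42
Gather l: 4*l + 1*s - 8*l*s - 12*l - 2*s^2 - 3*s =l*(-8*s - 8) - 2*s^2 - 2*s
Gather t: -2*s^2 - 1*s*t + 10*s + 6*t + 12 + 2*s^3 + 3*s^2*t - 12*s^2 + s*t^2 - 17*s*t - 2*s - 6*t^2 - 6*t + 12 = 2*s^3 - 14*s^2 + 8*s + t^2*(s - 6) + t*(3*s^2 - 18*s) + 24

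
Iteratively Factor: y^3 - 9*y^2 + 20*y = (y - 5)*(y^2 - 4*y) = y*(y - 5)*(y - 4)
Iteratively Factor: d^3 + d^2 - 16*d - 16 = (d + 4)*(d^2 - 3*d - 4) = (d + 1)*(d + 4)*(d - 4)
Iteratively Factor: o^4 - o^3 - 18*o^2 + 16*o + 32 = (o - 4)*(o^3 + 3*o^2 - 6*o - 8) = (o - 4)*(o + 4)*(o^2 - o - 2) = (o - 4)*(o + 1)*(o + 4)*(o - 2)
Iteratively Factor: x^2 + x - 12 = (x - 3)*(x + 4)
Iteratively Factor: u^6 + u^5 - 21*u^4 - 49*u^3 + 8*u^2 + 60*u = (u + 3)*(u^5 - 2*u^4 - 15*u^3 - 4*u^2 + 20*u) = u*(u + 3)*(u^4 - 2*u^3 - 15*u^2 - 4*u + 20) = u*(u - 1)*(u + 3)*(u^3 - u^2 - 16*u - 20) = u*(u - 1)*(u + 2)*(u + 3)*(u^2 - 3*u - 10) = u*(u - 1)*(u + 2)^2*(u + 3)*(u - 5)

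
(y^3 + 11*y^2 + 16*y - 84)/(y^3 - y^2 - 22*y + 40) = (y^2 + 13*y + 42)/(y^2 + y - 20)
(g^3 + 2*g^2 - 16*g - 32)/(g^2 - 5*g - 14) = (g^2 - 16)/(g - 7)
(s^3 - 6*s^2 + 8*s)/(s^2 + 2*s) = (s^2 - 6*s + 8)/(s + 2)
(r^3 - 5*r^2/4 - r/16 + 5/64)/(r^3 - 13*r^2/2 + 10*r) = (64*r^3 - 80*r^2 - 4*r + 5)/(32*r*(2*r^2 - 13*r + 20))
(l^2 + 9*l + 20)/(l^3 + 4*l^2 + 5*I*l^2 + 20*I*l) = (l + 5)/(l*(l + 5*I))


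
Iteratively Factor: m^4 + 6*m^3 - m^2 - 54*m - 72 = (m + 4)*(m^3 + 2*m^2 - 9*m - 18) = (m + 2)*(m + 4)*(m^2 - 9) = (m + 2)*(m + 3)*(m + 4)*(m - 3)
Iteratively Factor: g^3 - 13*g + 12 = (g - 3)*(g^2 + 3*g - 4) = (g - 3)*(g - 1)*(g + 4)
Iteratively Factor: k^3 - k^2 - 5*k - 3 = (k + 1)*(k^2 - 2*k - 3) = (k - 3)*(k + 1)*(k + 1)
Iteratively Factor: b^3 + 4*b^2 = (b)*(b^2 + 4*b) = b^2*(b + 4)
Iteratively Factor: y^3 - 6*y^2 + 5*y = (y - 1)*(y^2 - 5*y) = y*(y - 1)*(y - 5)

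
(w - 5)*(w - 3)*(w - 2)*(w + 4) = w^4 - 6*w^3 - 9*w^2 + 94*w - 120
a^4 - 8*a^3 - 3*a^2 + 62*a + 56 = (a - 7)*(a - 4)*(a + 1)*(a + 2)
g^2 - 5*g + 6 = (g - 3)*(g - 2)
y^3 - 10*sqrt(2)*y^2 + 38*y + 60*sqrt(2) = (y - 6*sqrt(2))*(y - 5*sqrt(2))*(y + sqrt(2))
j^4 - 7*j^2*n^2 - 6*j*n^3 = j*(j - 3*n)*(j + n)*(j + 2*n)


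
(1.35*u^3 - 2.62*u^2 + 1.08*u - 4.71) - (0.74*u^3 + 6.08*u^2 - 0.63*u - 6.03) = 0.61*u^3 - 8.7*u^2 + 1.71*u + 1.32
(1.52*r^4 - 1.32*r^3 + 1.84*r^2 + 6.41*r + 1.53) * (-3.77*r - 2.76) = -5.7304*r^5 + 0.7812*r^4 - 3.2936*r^3 - 29.2441*r^2 - 23.4597*r - 4.2228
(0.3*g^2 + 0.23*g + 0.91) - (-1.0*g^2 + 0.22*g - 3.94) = 1.3*g^2 + 0.01*g + 4.85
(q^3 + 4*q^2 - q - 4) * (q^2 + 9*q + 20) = q^5 + 13*q^4 + 55*q^3 + 67*q^2 - 56*q - 80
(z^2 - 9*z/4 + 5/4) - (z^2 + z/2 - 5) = 25/4 - 11*z/4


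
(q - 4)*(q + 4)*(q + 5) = q^3 + 5*q^2 - 16*q - 80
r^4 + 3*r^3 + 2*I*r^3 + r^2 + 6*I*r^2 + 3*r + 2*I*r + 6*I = (r + 3)*(r - I)*(r + I)*(r + 2*I)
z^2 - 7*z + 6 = (z - 6)*(z - 1)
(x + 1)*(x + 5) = x^2 + 6*x + 5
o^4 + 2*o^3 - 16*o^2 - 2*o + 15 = (o - 3)*(o - 1)*(o + 1)*(o + 5)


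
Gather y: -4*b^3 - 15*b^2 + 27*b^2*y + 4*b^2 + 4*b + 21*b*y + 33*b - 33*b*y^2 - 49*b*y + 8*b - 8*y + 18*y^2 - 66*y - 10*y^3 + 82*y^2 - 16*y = -4*b^3 - 11*b^2 + 45*b - 10*y^3 + y^2*(100 - 33*b) + y*(27*b^2 - 28*b - 90)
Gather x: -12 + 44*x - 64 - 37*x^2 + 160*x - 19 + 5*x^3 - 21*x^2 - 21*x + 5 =5*x^3 - 58*x^2 + 183*x - 90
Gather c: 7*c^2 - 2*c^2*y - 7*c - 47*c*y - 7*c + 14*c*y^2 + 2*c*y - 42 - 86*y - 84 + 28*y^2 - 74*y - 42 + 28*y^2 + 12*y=c^2*(7 - 2*y) + c*(14*y^2 - 45*y - 14) + 56*y^2 - 148*y - 168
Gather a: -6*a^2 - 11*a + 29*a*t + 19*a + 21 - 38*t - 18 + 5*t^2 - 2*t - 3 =-6*a^2 + a*(29*t + 8) + 5*t^2 - 40*t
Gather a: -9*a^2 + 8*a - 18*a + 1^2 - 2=-9*a^2 - 10*a - 1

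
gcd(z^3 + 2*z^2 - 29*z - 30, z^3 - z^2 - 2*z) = z + 1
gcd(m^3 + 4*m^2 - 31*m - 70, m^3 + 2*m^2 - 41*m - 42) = m + 7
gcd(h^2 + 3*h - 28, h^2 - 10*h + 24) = h - 4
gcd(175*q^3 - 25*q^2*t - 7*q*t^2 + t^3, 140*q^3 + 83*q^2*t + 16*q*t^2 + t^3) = 5*q + t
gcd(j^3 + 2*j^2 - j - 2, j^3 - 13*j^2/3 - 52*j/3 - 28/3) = j + 2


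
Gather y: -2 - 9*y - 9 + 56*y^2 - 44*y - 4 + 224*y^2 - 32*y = 280*y^2 - 85*y - 15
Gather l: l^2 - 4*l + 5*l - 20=l^2 + l - 20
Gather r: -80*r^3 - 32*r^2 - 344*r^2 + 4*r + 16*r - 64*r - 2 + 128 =-80*r^3 - 376*r^2 - 44*r + 126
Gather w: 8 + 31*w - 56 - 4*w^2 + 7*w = -4*w^2 + 38*w - 48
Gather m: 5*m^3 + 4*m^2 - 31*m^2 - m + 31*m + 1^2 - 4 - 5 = 5*m^3 - 27*m^2 + 30*m - 8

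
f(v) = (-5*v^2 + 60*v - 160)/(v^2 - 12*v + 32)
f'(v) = (12 - 2*v)*(-5*v^2 + 60*v - 160)/(v^2 - 12*v + 32)^2 + (60 - 10*v)/(v^2 - 12*v + 32) = 0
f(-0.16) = -5.00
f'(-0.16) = 0.00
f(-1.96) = -5.00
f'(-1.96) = -0.00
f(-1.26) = -5.00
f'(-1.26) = 0.00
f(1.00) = -5.00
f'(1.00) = 0.00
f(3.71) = -5.00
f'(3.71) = 0.00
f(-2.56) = -5.00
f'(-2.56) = 0.00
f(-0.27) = -5.00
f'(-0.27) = 0.00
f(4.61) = -5.00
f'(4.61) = -0.00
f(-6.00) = -5.00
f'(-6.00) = 0.00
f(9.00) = -5.00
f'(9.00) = 0.00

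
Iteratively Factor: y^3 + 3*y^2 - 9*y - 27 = (y + 3)*(y^2 - 9) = (y + 3)^2*(y - 3)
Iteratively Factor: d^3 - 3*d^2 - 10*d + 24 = (d - 2)*(d^2 - d - 12) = (d - 2)*(d + 3)*(d - 4)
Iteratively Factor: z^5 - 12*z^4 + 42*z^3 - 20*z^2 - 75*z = (z + 1)*(z^4 - 13*z^3 + 55*z^2 - 75*z) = z*(z + 1)*(z^3 - 13*z^2 + 55*z - 75) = z*(z - 5)*(z + 1)*(z^2 - 8*z + 15) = z*(z - 5)^2*(z + 1)*(z - 3)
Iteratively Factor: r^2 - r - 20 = (r - 5)*(r + 4)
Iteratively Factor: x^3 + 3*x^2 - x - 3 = (x + 1)*(x^2 + 2*x - 3) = (x + 1)*(x + 3)*(x - 1)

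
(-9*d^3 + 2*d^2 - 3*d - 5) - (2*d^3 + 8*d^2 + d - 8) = -11*d^3 - 6*d^2 - 4*d + 3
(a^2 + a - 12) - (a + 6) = a^2 - 18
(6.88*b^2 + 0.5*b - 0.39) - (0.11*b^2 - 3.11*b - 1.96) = 6.77*b^2 + 3.61*b + 1.57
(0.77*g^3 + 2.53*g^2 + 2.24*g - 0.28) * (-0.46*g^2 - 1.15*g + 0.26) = -0.3542*g^5 - 2.0493*g^4 - 3.7397*g^3 - 1.7894*g^2 + 0.9044*g - 0.0728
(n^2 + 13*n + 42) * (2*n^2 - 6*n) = 2*n^4 + 20*n^3 + 6*n^2 - 252*n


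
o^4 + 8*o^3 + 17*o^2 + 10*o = o*(o + 1)*(o + 2)*(o + 5)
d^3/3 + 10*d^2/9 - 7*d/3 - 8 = (d/3 + 1)*(d - 8/3)*(d + 3)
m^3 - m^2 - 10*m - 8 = (m - 4)*(m + 1)*(m + 2)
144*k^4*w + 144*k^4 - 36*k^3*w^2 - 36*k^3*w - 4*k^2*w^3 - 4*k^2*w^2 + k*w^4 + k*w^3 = (-6*k + w)*(-4*k + w)*(6*k + w)*(k*w + k)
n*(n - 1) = n^2 - n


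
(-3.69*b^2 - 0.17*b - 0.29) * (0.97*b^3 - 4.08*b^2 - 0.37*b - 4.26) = -3.5793*b^5 + 14.8903*b^4 + 1.7776*b^3 + 16.9655*b^2 + 0.8315*b + 1.2354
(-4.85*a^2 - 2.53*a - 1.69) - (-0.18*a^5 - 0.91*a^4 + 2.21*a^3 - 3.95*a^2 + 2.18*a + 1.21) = 0.18*a^5 + 0.91*a^4 - 2.21*a^3 - 0.899999999999999*a^2 - 4.71*a - 2.9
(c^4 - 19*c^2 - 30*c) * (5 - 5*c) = -5*c^5 + 5*c^4 + 95*c^3 + 55*c^2 - 150*c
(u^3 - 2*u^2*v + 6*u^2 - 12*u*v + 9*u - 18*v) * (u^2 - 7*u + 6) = u^5 - 2*u^4*v - u^4 + 2*u^3*v - 27*u^3 + 54*u^2*v - 27*u^2 + 54*u*v + 54*u - 108*v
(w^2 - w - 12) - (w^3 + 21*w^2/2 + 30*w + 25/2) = -w^3 - 19*w^2/2 - 31*w - 49/2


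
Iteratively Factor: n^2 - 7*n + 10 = (n - 5)*(n - 2)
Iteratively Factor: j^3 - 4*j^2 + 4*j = (j - 2)*(j^2 - 2*j) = (j - 2)^2*(j)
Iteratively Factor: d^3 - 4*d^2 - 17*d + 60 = (d + 4)*(d^2 - 8*d + 15) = (d - 5)*(d + 4)*(d - 3)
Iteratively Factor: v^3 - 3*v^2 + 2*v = (v)*(v^2 - 3*v + 2) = v*(v - 1)*(v - 2)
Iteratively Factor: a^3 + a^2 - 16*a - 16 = (a + 4)*(a^2 - 3*a - 4) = (a - 4)*(a + 4)*(a + 1)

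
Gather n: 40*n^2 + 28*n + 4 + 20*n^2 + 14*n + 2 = 60*n^2 + 42*n + 6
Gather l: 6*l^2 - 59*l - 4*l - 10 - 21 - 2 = 6*l^2 - 63*l - 33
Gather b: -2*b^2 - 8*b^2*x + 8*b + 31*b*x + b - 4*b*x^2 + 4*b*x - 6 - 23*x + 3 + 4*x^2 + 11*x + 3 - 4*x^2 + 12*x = b^2*(-8*x - 2) + b*(-4*x^2 + 35*x + 9)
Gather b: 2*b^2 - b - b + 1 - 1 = 2*b^2 - 2*b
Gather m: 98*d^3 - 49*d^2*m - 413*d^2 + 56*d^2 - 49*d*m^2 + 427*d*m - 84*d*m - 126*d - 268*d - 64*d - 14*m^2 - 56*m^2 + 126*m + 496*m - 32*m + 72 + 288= 98*d^3 - 357*d^2 - 458*d + m^2*(-49*d - 70) + m*(-49*d^2 + 343*d + 590) + 360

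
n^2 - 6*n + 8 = (n - 4)*(n - 2)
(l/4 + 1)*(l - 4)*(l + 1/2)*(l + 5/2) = l^4/4 + 3*l^3/4 - 59*l^2/16 - 12*l - 5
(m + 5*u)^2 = m^2 + 10*m*u + 25*u^2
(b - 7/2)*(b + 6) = b^2 + 5*b/2 - 21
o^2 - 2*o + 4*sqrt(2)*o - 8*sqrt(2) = (o - 2)*(o + 4*sqrt(2))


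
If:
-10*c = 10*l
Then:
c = -l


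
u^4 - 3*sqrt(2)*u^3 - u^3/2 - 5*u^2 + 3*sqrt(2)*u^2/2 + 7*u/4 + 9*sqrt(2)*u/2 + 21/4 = (u - 3/2)*(u + 1)*(u - 7*sqrt(2)/2)*(u + sqrt(2)/2)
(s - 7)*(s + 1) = s^2 - 6*s - 7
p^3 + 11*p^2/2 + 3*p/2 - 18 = (p - 3/2)*(p + 3)*(p + 4)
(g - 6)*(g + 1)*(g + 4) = g^3 - g^2 - 26*g - 24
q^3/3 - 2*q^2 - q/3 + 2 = (q/3 + 1/3)*(q - 6)*(q - 1)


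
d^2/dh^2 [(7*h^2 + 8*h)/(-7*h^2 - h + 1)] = 2*(-343*h^3 - 147*h^2 - 168*h - 15)/(343*h^6 + 147*h^5 - 126*h^4 - 41*h^3 + 18*h^2 + 3*h - 1)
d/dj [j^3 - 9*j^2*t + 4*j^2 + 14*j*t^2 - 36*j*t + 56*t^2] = 3*j^2 - 18*j*t + 8*j + 14*t^2 - 36*t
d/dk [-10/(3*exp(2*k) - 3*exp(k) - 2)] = (60*exp(k) - 30)*exp(k)/(-3*exp(2*k) + 3*exp(k) + 2)^2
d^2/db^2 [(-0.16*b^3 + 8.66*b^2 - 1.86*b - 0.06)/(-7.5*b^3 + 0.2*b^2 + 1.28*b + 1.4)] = (2.8421709430404e-14*b^7 - 973.769999999998*b^6 + 636.966*b^5 - 454.896*b^4 - 1233.730592*b^3 + 247.18752*b^2 + 2.62895999999999*b - 40.450432)/(421.875*b^9 - 33.75*b^8 - 215.1*b^7 - 224.738*b^6 + 49.3104*b^5 + 79.48896*b^4 + 39.852448*b^3 - 8.05728*b^2 - 7.5264*b - 2.744)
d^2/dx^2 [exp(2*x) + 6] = 4*exp(2*x)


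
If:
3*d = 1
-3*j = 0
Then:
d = 1/3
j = 0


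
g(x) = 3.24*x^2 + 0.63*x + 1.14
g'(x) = 6.48*x + 0.63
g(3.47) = 42.34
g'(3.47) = 23.12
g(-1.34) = 6.11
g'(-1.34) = -8.05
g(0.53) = 2.38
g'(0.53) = 4.06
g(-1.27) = 5.57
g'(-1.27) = -7.60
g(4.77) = 77.86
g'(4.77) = 31.54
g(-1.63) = 8.72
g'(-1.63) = -9.93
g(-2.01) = 12.96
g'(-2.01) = -12.39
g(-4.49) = 63.63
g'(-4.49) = -28.47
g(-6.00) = 114.00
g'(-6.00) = -38.25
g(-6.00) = 114.00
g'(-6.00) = -38.25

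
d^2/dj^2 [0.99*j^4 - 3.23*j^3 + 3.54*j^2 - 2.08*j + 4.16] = 11.88*j^2 - 19.38*j + 7.08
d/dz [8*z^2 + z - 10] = 16*z + 1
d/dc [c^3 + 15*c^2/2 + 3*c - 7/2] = 3*c^2 + 15*c + 3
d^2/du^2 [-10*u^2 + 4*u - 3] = -20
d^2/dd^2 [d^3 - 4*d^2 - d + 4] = 6*d - 8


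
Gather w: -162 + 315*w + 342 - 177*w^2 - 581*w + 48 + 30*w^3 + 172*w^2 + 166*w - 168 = 30*w^3 - 5*w^2 - 100*w + 60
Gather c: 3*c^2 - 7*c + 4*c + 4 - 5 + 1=3*c^2 - 3*c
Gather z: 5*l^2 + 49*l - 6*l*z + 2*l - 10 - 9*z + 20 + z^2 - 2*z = 5*l^2 + 51*l + z^2 + z*(-6*l - 11) + 10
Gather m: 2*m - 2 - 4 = 2*m - 6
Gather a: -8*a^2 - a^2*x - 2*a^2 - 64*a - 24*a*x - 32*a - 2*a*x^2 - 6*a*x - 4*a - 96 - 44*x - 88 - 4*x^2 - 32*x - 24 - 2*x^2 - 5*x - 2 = a^2*(-x - 10) + a*(-2*x^2 - 30*x - 100) - 6*x^2 - 81*x - 210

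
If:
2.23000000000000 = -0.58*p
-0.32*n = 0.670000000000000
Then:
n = -2.09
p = -3.84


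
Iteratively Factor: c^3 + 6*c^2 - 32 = (c + 4)*(c^2 + 2*c - 8) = (c + 4)^2*(c - 2)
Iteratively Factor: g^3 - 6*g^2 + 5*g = (g)*(g^2 - 6*g + 5) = g*(g - 5)*(g - 1)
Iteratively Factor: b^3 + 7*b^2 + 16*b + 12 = (b + 2)*(b^2 + 5*b + 6) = (b + 2)*(b + 3)*(b + 2)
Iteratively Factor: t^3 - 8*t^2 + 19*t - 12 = (t - 3)*(t^2 - 5*t + 4) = (t - 4)*(t - 3)*(t - 1)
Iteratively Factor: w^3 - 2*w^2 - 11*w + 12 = (w - 4)*(w^2 + 2*w - 3) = (w - 4)*(w - 1)*(w + 3)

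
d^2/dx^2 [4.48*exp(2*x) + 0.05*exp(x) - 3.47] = (17.92*exp(x) + 0.05)*exp(x)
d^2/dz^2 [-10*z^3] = -60*z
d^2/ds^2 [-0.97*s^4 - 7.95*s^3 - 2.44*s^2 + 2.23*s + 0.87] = -11.64*s^2 - 47.7*s - 4.88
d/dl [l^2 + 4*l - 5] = 2*l + 4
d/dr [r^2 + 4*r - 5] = 2*r + 4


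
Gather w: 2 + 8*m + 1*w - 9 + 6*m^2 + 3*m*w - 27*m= 6*m^2 - 19*m + w*(3*m + 1) - 7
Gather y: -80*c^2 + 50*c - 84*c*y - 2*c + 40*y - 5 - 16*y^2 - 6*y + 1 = -80*c^2 + 48*c - 16*y^2 + y*(34 - 84*c) - 4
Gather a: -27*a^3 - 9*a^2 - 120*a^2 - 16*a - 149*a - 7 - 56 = -27*a^3 - 129*a^2 - 165*a - 63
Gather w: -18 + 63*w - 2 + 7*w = 70*w - 20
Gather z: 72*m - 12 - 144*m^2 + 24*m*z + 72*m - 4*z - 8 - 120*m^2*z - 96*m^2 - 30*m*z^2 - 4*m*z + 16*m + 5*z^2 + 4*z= -240*m^2 + 160*m + z^2*(5 - 30*m) + z*(-120*m^2 + 20*m) - 20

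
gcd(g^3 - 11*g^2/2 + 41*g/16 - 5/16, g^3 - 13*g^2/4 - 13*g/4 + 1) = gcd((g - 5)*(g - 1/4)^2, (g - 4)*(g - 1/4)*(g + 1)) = g - 1/4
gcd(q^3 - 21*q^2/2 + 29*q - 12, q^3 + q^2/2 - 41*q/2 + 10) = q^2 - 9*q/2 + 2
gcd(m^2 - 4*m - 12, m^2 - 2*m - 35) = 1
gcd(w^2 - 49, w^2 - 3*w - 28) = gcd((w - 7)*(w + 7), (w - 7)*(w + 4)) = w - 7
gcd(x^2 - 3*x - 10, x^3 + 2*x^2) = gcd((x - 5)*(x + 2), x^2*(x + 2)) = x + 2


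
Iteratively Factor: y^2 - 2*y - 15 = (y + 3)*(y - 5)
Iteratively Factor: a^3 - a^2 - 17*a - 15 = (a - 5)*(a^2 + 4*a + 3) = (a - 5)*(a + 1)*(a + 3)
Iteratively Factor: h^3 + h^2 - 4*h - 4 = (h + 1)*(h^2 - 4) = (h + 1)*(h + 2)*(h - 2)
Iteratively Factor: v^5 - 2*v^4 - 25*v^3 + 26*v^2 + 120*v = (v + 2)*(v^4 - 4*v^3 - 17*v^2 + 60*v) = (v + 2)*(v + 4)*(v^3 - 8*v^2 + 15*v) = (v - 3)*(v + 2)*(v + 4)*(v^2 - 5*v) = (v - 5)*(v - 3)*(v + 2)*(v + 4)*(v)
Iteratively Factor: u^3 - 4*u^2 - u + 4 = (u + 1)*(u^2 - 5*u + 4) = (u - 1)*(u + 1)*(u - 4)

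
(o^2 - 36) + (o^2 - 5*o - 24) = 2*o^2 - 5*o - 60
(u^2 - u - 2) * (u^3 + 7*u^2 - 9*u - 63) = u^5 + 6*u^4 - 18*u^3 - 68*u^2 + 81*u + 126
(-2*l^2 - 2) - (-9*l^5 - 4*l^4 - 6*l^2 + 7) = 9*l^5 + 4*l^4 + 4*l^2 - 9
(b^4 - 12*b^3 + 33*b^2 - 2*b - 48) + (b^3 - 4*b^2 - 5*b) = b^4 - 11*b^3 + 29*b^2 - 7*b - 48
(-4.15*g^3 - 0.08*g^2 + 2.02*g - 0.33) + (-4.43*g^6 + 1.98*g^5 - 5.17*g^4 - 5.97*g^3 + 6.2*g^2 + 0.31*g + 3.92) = -4.43*g^6 + 1.98*g^5 - 5.17*g^4 - 10.12*g^3 + 6.12*g^2 + 2.33*g + 3.59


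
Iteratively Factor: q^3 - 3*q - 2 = (q + 1)*(q^2 - q - 2) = (q - 2)*(q + 1)*(q + 1)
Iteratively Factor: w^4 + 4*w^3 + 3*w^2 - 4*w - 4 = (w + 2)*(w^3 + 2*w^2 - w - 2) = (w + 1)*(w + 2)*(w^2 + w - 2) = (w + 1)*(w + 2)^2*(w - 1)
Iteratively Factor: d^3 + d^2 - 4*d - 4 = (d + 1)*(d^2 - 4) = (d + 1)*(d + 2)*(d - 2)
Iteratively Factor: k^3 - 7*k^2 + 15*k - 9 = (k - 3)*(k^2 - 4*k + 3) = (k - 3)*(k - 1)*(k - 3)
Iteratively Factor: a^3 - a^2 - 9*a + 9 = (a - 1)*(a^2 - 9) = (a - 1)*(a + 3)*(a - 3)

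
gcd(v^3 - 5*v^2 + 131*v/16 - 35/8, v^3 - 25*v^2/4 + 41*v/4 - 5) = v - 5/4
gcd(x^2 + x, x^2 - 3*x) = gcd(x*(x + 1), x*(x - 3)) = x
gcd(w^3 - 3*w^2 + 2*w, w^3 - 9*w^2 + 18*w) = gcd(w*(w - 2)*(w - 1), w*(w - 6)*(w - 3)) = w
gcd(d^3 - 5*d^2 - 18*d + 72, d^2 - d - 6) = d - 3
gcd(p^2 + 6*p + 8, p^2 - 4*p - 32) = p + 4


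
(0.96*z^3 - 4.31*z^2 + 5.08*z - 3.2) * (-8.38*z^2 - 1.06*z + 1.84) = -8.0448*z^5 + 35.1002*z^4 - 36.2354*z^3 + 13.5008*z^2 + 12.7392*z - 5.888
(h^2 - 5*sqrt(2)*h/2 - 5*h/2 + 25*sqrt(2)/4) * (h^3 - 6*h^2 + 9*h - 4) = h^5 - 17*h^4/2 - 5*sqrt(2)*h^4/2 + 24*h^3 + 85*sqrt(2)*h^3/4 - 60*sqrt(2)*h^2 - 53*h^2/2 + 10*h + 265*sqrt(2)*h/4 - 25*sqrt(2)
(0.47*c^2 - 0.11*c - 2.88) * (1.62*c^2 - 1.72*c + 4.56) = 0.7614*c^4 - 0.9866*c^3 - 2.3332*c^2 + 4.452*c - 13.1328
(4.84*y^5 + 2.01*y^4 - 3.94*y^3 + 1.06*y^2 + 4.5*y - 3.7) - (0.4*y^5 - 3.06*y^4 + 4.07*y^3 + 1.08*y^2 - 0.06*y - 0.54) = 4.44*y^5 + 5.07*y^4 - 8.01*y^3 - 0.02*y^2 + 4.56*y - 3.16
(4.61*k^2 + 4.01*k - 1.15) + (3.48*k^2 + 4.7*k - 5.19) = 8.09*k^2 + 8.71*k - 6.34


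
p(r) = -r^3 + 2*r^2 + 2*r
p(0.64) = 1.84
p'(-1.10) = -6.03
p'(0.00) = 2.00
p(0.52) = 1.44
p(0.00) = 0.00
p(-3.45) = 57.97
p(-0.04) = -0.08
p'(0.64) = 3.33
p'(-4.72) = -83.72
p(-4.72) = 140.27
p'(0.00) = 2.00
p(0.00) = 0.00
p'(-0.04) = 1.84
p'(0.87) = 3.21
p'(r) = -3*r^2 + 4*r + 2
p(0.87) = 2.60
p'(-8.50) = -248.75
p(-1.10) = 1.55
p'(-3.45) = -47.51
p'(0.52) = 3.27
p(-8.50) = 741.62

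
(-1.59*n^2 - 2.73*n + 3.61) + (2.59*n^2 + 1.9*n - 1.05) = 1.0*n^2 - 0.83*n + 2.56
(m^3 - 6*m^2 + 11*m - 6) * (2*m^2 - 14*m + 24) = 2*m^5 - 26*m^4 + 130*m^3 - 310*m^2 + 348*m - 144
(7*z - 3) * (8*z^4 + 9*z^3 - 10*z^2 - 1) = 56*z^5 + 39*z^4 - 97*z^3 + 30*z^2 - 7*z + 3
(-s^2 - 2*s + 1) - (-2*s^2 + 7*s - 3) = s^2 - 9*s + 4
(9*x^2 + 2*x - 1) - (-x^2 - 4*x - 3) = 10*x^2 + 6*x + 2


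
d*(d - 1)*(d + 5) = d^3 + 4*d^2 - 5*d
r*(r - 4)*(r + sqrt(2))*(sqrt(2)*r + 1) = sqrt(2)*r^4 - 4*sqrt(2)*r^3 + 3*r^3 - 12*r^2 + sqrt(2)*r^2 - 4*sqrt(2)*r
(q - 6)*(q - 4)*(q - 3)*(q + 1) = q^4 - 12*q^3 + 41*q^2 - 18*q - 72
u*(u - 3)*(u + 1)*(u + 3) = u^4 + u^3 - 9*u^2 - 9*u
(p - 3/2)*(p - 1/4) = p^2 - 7*p/4 + 3/8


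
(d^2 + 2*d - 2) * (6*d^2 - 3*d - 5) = 6*d^4 + 9*d^3 - 23*d^2 - 4*d + 10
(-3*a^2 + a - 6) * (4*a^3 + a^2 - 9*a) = -12*a^5 + a^4 + 4*a^3 - 15*a^2 + 54*a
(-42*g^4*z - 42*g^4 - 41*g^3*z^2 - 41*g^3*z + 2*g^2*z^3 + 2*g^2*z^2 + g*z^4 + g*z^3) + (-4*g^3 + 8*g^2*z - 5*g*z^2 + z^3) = -42*g^4*z - 42*g^4 - 41*g^3*z^2 - 41*g^3*z - 4*g^3 + 2*g^2*z^3 + 2*g^2*z^2 + 8*g^2*z + g*z^4 + g*z^3 - 5*g*z^2 + z^3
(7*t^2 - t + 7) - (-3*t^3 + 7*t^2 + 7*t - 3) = 3*t^3 - 8*t + 10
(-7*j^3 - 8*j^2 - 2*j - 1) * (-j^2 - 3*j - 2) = 7*j^5 + 29*j^4 + 40*j^3 + 23*j^2 + 7*j + 2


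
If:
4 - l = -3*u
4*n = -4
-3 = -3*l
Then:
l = 1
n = -1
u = -1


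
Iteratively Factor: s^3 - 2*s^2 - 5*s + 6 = (s + 2)*(s^2 - 4*s + 3) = (s - 1)*(s + 2)*(s - 3)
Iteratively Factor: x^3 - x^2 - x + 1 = (x + 1)*(x^2 - 2*x + 1) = (x - 1)*(x + 1)*(x - 1)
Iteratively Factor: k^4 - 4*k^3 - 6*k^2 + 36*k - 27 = (k - 1)*(k^3 - 3*k^2 - 9*k + 27) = (k - 3)*(k - 1)*(k^2 - 9) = (k - 3)*(k - 1)*(k + 3)*(k - 3)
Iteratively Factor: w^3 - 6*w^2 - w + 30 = (w + 2)*(w^2 - 8*w + 15) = (w - 5)*(w + 2)*(w - 3)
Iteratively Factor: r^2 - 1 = (r - 1)*(r + 1)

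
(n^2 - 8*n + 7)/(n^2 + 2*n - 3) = (n - 7)/(n + 3)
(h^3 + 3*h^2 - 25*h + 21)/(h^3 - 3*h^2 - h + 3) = (h + 7)/(h + 1)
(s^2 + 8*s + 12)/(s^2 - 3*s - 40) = (s^2 + 8*s + 12)/(s^2 - 3*s - 40)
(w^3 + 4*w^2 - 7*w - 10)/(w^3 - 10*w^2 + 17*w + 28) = (w^2 + 3*w - 10)/(w^2 - 11*w + 28)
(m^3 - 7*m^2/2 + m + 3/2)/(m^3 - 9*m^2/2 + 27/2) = (2*m^2 - m - 1)/(2*m^2 - 3*m - 9)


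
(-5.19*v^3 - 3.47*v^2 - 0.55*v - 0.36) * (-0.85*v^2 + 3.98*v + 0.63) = 4.4115*v^5 - 17.7067*v^4 - 16.6128*v^3 - 4.0691*v^2 - 1.7793*v - 0.2268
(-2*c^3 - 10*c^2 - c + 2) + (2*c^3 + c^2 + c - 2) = -9*c^2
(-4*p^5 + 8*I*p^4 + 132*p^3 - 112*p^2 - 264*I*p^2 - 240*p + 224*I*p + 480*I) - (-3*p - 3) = -4*p^5 + 8*I*p^4 + 132*p^3 - 112*p^2 - 264*I*p^2 - 237*p + 224*I*p + 3 + 480*I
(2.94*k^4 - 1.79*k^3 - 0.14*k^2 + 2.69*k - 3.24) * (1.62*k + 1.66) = 4.7628*k^5 + 1.9806*k^4 - 3.1982*k^3 + 4.1254*k^2 - 0.783400000000001*k - 5.3784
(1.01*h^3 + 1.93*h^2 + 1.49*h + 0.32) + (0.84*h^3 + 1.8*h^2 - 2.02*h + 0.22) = 1.85*h^3 + 3.73*h^2 - 0.53*h + 0.54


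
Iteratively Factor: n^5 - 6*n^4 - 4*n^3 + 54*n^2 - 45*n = (n - 3)*(n^4 - 3*n^3 - 13*n^2 + 15*n) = (n - 3)*(n - 1)*(n^3 - 2*n^2 - 15*n) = (n - 5)*(n - 3)*(n - 1)*(n^2 + 3*n) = n*(n - 5)*(n - 3)*(n - 1)*(n + 3)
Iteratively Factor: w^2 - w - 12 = (w - 4)*(w + 3)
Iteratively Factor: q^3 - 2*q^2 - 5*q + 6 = (q - 1)*(q^2 - q - 6) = (q - 3)*(q - 1)*(q + 2)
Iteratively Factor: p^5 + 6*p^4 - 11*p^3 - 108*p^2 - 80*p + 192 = (p + 4)*(p^4 + 2*p^3 - 19*p^2 - 32*p + 48) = (p - 4)*(p + 4)*(p^3 + 6*p^2 + 5*p - 12) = (p - 4)*(p - 1)*(p + 4)*(p^2 + 7*p + 12) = (p - 4)*(p - 1)*(p + 3)*(p + 4)*(p + 4)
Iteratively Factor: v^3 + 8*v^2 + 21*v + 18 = (v + 2)*(v^2 + 6*v + 9) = (v + 2)*(v + 3)*(v + 3)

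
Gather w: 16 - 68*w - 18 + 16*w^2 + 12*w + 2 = 16*w^2 - 56*w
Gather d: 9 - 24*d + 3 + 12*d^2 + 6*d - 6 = 12*d^2 - 18*d + 6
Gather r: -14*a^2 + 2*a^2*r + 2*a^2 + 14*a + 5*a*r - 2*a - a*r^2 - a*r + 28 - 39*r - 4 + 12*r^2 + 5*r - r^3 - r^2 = -12*a^2 + 12*a - r^3 + r^2*(11 - a) + r*(2*a^2 + 4*a - 34) + 24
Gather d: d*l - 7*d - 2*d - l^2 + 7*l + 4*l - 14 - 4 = d*(l - 9) - l^2 + 11*l - 18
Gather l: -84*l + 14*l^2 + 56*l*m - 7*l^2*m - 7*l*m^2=l^2*(14 - 7*m) + l*(-7*m^2 + 56*m - 84)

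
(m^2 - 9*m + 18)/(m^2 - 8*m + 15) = (m - 6)/(m - 5)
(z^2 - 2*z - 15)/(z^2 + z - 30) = (z + 3)/(z + 6)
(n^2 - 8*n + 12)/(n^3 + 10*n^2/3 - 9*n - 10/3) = 3*(n - 6)/(3*n^2 + 16*n + 5)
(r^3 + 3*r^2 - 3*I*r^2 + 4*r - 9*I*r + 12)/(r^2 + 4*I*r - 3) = (r^2 + r*(3 - 4*I) - 12*I)/(r + 3*I)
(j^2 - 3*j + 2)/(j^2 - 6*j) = (j^2 - 3*j + 2)/(j*(j - 6))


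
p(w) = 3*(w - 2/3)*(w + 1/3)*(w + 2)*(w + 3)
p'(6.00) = 4242.67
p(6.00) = 7296.00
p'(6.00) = 4242.67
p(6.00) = 7296.00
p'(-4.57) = -390.22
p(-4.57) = 268.56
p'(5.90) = 4062.77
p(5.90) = 6880.77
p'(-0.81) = -8.13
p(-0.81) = 5.50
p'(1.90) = 271.46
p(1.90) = 157.91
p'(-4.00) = -204.00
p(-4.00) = 102.67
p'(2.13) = 349.72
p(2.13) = 229.12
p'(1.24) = 108.71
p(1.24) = 37.18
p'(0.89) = 54.35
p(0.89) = 9.21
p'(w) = 3*(w - 2/3)*(w + 1/3)*(w + 2) + 3*(w - 2/3)*(w + 1/3)*(w + 3) + 3*(w - 2/3)*(w + 2)*(w + 3) + 3*(w + 1/3)*(w + 2)*(w + 3) = 12*w^3 + 42*w^2 + 74*w/3 - 28/3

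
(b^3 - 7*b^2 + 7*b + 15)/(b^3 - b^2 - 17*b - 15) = (b - 3)/(b + 3)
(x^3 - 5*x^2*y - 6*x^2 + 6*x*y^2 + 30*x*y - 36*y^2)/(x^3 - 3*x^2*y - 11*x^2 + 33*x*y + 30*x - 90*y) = (x - 2*y)/(x - 5)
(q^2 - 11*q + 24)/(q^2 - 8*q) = (q - 3)/q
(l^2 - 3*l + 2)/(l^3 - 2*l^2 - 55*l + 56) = (l - 2)/(l^2 - l - 56)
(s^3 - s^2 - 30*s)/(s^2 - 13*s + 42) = s*(s + 5)/(s - 7)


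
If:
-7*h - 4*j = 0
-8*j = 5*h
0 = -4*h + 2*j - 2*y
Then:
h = 0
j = 0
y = 0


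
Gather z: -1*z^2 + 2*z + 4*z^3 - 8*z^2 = 4*z^3 - 9*z^2 + 2*z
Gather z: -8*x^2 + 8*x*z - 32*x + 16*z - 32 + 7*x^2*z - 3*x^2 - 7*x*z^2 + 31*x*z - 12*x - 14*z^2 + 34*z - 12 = -11*x^2 - 44*x + z^2*(-7*x - 14) + z*(7*x^2 + 39*x + 50) - 44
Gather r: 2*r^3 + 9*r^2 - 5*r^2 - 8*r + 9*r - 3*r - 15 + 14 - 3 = 2*r^3 + 4*r^2 - 2*r - 4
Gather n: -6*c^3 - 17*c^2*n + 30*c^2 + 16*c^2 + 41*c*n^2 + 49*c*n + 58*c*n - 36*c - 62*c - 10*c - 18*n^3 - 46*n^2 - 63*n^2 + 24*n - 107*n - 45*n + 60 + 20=-6*c^3 + 46*c^2 - 108*c - 18*n^3 + n^2*(41*c - 109) + n*(-17*c^2 + 107*c - 128) + 80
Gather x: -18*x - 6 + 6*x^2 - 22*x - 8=6*x^2 - 40*x - 14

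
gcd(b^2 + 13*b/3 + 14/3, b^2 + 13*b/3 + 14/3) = b^2 + 13*b/3 + 14/3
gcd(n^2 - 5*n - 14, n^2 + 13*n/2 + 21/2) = 1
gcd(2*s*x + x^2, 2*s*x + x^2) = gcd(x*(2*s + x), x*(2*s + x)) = 2*s*x + x^2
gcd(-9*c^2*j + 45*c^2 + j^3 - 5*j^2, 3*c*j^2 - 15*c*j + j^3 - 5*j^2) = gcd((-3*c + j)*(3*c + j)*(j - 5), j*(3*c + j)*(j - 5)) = 3*c*j - 15*c + j^2 - 5*j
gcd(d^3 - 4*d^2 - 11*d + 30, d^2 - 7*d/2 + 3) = d - 2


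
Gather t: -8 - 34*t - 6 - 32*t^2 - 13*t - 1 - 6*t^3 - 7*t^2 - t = -6*t^3 - 39*t^2 - 48*t - 15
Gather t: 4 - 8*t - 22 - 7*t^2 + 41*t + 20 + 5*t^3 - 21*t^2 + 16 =5*t^3 - 28*t^2 + 33*t + 18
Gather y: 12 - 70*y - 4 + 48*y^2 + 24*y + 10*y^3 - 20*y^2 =10*y^3 + 28*y^2 - 46*y + 8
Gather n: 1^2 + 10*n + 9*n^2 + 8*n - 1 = 9*n^2 + 18*n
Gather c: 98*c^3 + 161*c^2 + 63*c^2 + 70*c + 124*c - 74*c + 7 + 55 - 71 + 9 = 98*c^3 + 224*c^2 + 120*c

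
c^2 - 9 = (c - 3)*(c + 3)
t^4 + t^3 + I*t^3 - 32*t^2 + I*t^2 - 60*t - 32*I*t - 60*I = (t - 6)*(t + 2)*(t + 5)*(t + I)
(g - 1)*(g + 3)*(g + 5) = g^3 + 7*g^2 + 7*g - 15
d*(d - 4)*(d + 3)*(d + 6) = d^4 + 5*d^3 - 18*d^2 - 72*d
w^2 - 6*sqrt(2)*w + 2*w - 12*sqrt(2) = (w + 2)*(w - 6*sqrt(2))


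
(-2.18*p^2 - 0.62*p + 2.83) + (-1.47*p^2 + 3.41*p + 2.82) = -3.65*p^2 + 2.79*p + 5.65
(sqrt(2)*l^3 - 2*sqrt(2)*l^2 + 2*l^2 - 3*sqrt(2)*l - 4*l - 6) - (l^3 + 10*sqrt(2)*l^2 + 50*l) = -l^3 + sqrt(2)*l^3 - 12*sqrt(2)*l^2 + 2*l^2 - 54*l - 3*sqrt(2)*l - 6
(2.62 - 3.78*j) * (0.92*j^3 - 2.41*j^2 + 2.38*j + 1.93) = -3.4776*j^4 + 11.5202*j^3 - 15.3106*j^2 - 1.0598*j + 5.0566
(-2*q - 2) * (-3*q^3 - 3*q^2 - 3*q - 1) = 6*q^4 + 12*q^3 + 12*q^2 + 8*q + 2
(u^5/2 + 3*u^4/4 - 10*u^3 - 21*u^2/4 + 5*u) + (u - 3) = u^5/2 + 3*u^4/4 - 10*u^3 - 21*u^2/4 + 6*u - 3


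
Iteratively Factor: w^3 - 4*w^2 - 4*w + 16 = (w + 2)*(w^2 - 6*w + 8) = (w - 4)*(w + 2)*(w - 2)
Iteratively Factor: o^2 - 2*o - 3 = (o + 1)*(o - 3)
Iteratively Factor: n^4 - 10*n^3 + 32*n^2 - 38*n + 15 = (n - 5)*(n^3 - 5*n^2 + 7*n - 3) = (n - 5)*(n - 1)*(n^2 - 4*n + 3) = (n - 5)*(n - 3)*(n - 1)*(n - 1)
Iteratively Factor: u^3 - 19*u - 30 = (u - 5)*(u^2 + 5*u + 6) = (u - 5)*(u + 3)*(u + 2)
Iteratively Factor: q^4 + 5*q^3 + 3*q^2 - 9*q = (q)*(q^3 + 5*q^2 + 3*q - 9) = q*(q + 3)*(q^2 + 2*q - 3) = q*(q - 1)*(q + 3)*(q + 3)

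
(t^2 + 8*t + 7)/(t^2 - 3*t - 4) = (t + 7)/(t - 4)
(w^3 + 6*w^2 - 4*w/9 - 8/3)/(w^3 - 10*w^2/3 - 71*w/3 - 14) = (w^2 + 16*w/3 - 4)/(w^2 - 4*w - 21)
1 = 1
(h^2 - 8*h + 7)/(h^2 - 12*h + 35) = (h - 1)/(h - 5)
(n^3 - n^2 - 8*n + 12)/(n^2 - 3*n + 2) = (n^2 + n - 6)/(n - 1)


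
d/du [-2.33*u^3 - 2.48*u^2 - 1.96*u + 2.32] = -6.99*u^2 - 4.96*u - 1.96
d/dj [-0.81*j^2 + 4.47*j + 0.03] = 4.47 - 1.62*j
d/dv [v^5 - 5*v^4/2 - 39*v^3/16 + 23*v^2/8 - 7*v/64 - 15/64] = 5*v^4 - 10*v^3 - 117*v^2/16 + 23*v/4 - 7/64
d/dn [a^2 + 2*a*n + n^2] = 2*a + 2*n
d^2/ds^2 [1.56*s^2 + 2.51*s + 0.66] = 3.12000000000000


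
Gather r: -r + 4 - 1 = 3 - r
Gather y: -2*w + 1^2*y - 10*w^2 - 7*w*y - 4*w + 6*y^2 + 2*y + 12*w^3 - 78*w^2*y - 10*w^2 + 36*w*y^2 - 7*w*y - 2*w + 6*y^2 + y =12*w^3 - 20*w^2 - 8*w + y^2*(36*w + 12) + y*(-78*w^2 - 14*w + 4)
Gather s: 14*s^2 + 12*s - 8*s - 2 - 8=14*s^2 + 4*s - 10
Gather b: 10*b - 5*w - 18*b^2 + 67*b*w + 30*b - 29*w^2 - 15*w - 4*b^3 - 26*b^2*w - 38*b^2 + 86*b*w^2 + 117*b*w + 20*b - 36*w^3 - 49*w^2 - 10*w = -4*b^3 + b^2*(-26*w - 56) + b*(86*w^2 + 184*w + 60) - 36*w^3 - 78*w^2 - 30*w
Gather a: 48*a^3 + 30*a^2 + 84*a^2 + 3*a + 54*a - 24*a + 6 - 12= 48*a^3 + 114*a^2 + 33*a - 6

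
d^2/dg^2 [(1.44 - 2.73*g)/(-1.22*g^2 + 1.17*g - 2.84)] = ((9.9018 - 19.9836*g)*(1.22*g^2 - 1.17*g + 2.84) + (2.44*g - 1.17)*(2.73*g - 1.44)*(4.88*g - 2.34))/(1.22*g^2 - 1.17*g + 2.84)^3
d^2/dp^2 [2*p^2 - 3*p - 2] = 4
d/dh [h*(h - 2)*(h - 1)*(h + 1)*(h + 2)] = 5*h^4 - 15*h^2 + 4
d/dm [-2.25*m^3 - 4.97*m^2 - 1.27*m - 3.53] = -6.75*m^2 - 9.94*m - 1.27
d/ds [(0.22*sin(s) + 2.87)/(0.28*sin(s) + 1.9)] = -0.3856*cos(s)/(0.28*sin(s) + 1.9)^2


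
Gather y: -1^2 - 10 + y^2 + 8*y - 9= y^2 + 8*y - 20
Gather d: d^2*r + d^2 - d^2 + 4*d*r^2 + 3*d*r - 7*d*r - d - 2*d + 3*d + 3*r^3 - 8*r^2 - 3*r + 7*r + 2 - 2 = d^2*r + d*(4*r^2 - 4*r) + 3*r^3 - 8*r^2 + 4*r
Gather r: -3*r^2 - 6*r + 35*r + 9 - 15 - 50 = -3*r^2 + 29*r - 56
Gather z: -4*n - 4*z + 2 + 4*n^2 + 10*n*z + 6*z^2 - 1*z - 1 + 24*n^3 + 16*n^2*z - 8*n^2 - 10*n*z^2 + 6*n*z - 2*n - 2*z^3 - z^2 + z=24*n^3 - 4*n^2 - 6*n - 2*z^3 + z^2*(5 - 10*n) + z*(16*n^2 + 16*n - 4) + 1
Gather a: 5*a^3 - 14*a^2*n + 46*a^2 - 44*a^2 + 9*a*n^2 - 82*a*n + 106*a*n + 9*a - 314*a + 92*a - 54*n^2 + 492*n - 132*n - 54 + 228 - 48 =5*a^3 + a^2*(2 - 14*n) + a*(9*n^2 + 24*n - 213) - 54*n^2 + 360*n + 126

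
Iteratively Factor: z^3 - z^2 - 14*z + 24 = (z + 4)*(z^2 - 5*z + 6) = (z - 3)*(z + 4)*(z - 2)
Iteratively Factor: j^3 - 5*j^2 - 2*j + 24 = (j + 2)*(j^2 - 7*j + 12) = (j - 3)*(j + 2)*(j - 4)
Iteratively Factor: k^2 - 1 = (k - 1)*(k + 1)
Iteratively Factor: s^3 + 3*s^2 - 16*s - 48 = (s + 3)*(s^2 - 16) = (s + 3)*(s + 4)*(s - 4)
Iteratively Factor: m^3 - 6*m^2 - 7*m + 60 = (m - 5)*(m^2 - m - 12) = (m - 5)*(m + 3)*(m - 4)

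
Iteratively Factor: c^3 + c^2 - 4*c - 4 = (c + 2)*(c^2 - c - 2) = (c + 1)*(c + 2)*(c - 2)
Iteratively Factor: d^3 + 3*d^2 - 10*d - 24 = (d - 3)*(d^2 + 6*d + 8) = (d - 3)*(d + 4)*(d + 2)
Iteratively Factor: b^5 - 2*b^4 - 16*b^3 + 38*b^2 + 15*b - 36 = (b + 1)*(b^4 - 3*b^3 - 13*b^2 + 51*b - 36) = (b - 3)*(b + 1)*(b^3 - 13*b + 12) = (b - 3)*(b - 1)*(b + 1)*(b^2 + b - 12) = (b - 3)*(b - 1)*(b + 1)*(b + 4)*(b - 3)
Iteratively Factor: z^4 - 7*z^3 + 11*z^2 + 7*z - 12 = (z - 3)*(z^3 - 4*z^2 - z + 4) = (z - 4)*(z - 3)*(z^2 - 1) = (z - 4)*(z - 3)*(z - 1)*(z + 1)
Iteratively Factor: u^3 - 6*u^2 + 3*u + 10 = (u + 1)*(u^2 - 7*u + 10) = (u - 2)*(u + 1)*(u - 5)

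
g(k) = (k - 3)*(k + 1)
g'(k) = 2*k - 2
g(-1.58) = 2.66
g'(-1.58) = -5.16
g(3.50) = 2.25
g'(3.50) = 5.00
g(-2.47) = 8.04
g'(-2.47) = -6.94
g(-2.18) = 6.11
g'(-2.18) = -6.36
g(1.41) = -3.83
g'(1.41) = 0.82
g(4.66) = 9.40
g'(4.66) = 7.32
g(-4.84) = 30.11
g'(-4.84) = -11.68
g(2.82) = -0.69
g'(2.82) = 3.64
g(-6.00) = 45.00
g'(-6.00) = -14.00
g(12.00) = 117.00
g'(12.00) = 22.00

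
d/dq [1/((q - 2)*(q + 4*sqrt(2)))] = ((2 - q)*(q + 4*sqrt(2)) - (q - 2)^2)/((q - 2)^3*(q + 4*sqrt(2))^2)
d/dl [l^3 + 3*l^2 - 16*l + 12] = 3*l^2 + 6*l - 16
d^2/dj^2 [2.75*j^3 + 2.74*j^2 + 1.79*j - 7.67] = 16.5*j + 5.48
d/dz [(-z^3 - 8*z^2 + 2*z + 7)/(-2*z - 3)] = (4*z^3 + 25*z^2 + 48*z + 8)/(4*z^2 + 12*z + 9)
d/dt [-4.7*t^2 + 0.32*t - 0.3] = 0.32 - 9.4*t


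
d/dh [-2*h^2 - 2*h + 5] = -4*h - 2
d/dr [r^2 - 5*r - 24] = 2*r - 5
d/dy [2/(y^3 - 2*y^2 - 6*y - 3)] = 2*(-3*y^2 + 4*y + 6)/(-y^3 + 2*y^2 + 6*y + 3)^2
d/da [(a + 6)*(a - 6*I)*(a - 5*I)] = 3*a^2 + a*(12 - 22*I) - 30 - 66*I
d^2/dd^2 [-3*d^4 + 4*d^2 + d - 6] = 8 - 36*d^2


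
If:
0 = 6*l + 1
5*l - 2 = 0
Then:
No Solution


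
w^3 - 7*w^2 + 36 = (w - 6)*(w - 3)*(w + 2)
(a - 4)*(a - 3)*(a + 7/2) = a^3 - 7*a^2/2 - 25*a/2 + 42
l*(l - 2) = l^2 - 2*l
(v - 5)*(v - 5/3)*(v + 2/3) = v^3 - 6*v^2 + 35*v/9 + 50/9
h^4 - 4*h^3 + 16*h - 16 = (h - 2)^3*(h + 2)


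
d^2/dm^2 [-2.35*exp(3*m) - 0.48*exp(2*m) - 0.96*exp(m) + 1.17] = (-21.15*exp(2*m) - 1.92*exp(m) - 0.96)*exp(m)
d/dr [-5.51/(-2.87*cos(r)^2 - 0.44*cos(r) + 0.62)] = (31.6274*cos(r) + 2.4244)*sin(r)/(2.87*cos(r)^2 + 0.44*cos(r) - 0.62)^2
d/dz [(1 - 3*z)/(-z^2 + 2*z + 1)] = (-3*z^2 + 2*z - 5)/(z^4 - 4*z^3 + 2*z^2 + 4*z + 1)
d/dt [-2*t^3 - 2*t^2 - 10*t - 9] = -6*t^2 - 4*t - 10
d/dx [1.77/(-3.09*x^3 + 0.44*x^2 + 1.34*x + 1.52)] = (16.4079*x^2 - 1.5576*x - 2.3718)/(-3.09*x^3 + 0.44*x^2 + 1.34*x + 1.52)^2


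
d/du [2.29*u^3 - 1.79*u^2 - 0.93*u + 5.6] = 6.87*u^2 - 3.58*u - 0.93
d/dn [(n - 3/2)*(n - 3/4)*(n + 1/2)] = n*(6*n - 7)/2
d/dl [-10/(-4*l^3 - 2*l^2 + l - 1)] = 10*(-12*l^2 - 4*l + 1)/(4*l^3 + 2*l^2 - l + 1)^2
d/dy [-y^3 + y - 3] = 1 - 3*y^2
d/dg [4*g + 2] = 4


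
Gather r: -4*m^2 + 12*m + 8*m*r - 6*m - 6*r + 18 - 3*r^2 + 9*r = -4*m^2 + 6*m - 3*r^2 + r*(8*m + 3) + 18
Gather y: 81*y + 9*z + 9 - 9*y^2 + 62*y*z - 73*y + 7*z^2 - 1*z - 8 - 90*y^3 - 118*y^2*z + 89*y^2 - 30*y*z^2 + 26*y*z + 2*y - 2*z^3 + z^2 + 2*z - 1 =-90*y^3 + y^2*(80 - 118*z) + y*(-30*z^2 + 88*z + 10) - 2*z^3 + 8*z^2 + 10*z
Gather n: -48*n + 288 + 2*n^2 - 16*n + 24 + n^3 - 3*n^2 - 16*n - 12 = n^3 - n^2 - 80*n + 300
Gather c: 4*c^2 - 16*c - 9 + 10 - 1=4*c^2 - 16*c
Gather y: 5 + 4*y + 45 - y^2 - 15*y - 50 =-y^2 - 11*y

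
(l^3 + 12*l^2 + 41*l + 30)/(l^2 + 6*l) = l + 6 + 5/l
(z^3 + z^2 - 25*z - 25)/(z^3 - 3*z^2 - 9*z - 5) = (z + 5)/(z + 1)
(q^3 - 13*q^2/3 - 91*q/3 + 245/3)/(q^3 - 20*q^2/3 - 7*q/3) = (3*q^2 + 8*q - 35)/(q*(3*q + 1))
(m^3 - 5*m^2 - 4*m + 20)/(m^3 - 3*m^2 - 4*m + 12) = (m - 5)/(m - 3)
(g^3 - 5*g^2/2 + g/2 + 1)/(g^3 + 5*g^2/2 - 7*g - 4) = (g - 1)/(g + 4)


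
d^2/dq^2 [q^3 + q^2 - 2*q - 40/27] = 6*q + 2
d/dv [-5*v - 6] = -5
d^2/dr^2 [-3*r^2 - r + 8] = -6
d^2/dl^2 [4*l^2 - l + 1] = 8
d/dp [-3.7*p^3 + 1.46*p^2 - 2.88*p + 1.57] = -11.1*p^2 + 2.92*p - 2.88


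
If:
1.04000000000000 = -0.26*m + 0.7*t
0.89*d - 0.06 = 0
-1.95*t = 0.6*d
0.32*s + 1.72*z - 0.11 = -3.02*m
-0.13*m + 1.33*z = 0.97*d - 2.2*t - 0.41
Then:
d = 0.07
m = -4.06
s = 41.96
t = -0.02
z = -0.62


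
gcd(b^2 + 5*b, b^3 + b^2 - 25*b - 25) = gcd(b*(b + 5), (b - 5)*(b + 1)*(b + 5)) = b + 5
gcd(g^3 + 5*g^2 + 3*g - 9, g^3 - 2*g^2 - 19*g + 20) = g - 1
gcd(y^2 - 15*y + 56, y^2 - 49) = y - 7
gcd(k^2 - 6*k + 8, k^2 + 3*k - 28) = k - 4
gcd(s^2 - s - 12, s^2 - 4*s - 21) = s + 3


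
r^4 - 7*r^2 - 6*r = r*(r - 3)*(r + 1)*(r + 2)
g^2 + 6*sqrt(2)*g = g*(g + 6*sqrt(2))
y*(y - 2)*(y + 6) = y^3 + 4*y^2 - 12*y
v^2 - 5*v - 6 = (v - 6)*(v + 1)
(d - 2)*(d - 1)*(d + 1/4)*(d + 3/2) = d^4 - 5*d^3/4 - 23*d^2/8 + 19*d/8 + 3/4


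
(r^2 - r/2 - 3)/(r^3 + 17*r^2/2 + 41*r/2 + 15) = (r - 2)/(r^2 + 7*r + 10)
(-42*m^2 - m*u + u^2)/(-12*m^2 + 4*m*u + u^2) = (-7*m + u)/(-2*m + u)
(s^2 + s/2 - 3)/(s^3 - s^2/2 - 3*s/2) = (s + 2)/(s*(s + 1))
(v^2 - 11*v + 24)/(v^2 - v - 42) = (-v^2 + 11*v - 24)/(-v^2 + v + 42)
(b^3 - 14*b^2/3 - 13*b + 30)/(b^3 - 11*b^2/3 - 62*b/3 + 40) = (b + 3)/(b + 4)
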